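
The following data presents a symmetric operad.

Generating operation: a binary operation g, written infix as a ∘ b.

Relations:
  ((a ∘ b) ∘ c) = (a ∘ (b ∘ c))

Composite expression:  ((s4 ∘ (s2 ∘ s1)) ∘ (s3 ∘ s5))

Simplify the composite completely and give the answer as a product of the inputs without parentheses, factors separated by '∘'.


s4 ∘ s2 ∘ s1 ∘ s3 ∘ s5

Under associativity of g, the answer is the s's in reading order.
(s2 ∘ s1) linearizes to s2 ∘ s1
(s4 ∘ (s2 ∘ s1)) linearizes to s4 ∘ s2 ∘ s1
(s3 ∘ s5) linearizes to s3 ∘ s5
((s4 ∘ (s2 ∘ s1)) ∘ (s3 ∘ s5)) linearizes to s4 ∘ s2 ∘ s1 ∘ s3 ∘ s5


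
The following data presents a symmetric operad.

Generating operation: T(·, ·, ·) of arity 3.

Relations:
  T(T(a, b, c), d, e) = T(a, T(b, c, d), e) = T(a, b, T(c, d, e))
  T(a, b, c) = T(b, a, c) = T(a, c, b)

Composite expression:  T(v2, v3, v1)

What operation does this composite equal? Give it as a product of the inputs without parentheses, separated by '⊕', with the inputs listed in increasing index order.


v1 ⊕ v2 ⊕ v3

Reordering under T is free, so list the v-inputs canonically.
T(v2, v3, v1) linearizes to v2 ⊕ v3 ⊕ v1
the factors in increasing index order: v1 ⊕ v2 ⊕ v3


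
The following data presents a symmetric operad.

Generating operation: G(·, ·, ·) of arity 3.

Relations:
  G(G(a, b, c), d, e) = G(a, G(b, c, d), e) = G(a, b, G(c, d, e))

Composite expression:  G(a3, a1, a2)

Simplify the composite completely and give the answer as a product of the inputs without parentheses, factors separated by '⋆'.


a3 ⋆ a1 ⋆ a2

The G-tree's shape is irrelevant; the a-reading-order decides.
G(a3, a1, a2) flattens to a3 ⋆ a1 ⋆ a2


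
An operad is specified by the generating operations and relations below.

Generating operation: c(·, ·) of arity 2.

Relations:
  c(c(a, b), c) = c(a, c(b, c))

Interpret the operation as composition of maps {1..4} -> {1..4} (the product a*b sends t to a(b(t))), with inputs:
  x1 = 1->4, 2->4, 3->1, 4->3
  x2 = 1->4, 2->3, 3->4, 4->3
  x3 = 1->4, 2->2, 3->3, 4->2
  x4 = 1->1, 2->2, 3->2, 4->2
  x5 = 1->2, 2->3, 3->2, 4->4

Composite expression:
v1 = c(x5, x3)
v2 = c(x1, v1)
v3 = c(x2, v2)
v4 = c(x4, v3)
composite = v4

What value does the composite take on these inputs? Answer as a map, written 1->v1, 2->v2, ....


c(x5, x3) = 1->4, 2->3, 3->2, 4->3
c(x1, c(x5, x3)) = 1->3, 2->1, 3->4, 4->1
c(x2, c(x1, c(x5, x3))) = 1->4, 2->4, 3->3, 4->4
c(x4, c(x2, c(x1, c(x5, x3)))) = 1->2, 2->2, 3->2, 4->2

1->2, 2->2, 3->2, 4->2


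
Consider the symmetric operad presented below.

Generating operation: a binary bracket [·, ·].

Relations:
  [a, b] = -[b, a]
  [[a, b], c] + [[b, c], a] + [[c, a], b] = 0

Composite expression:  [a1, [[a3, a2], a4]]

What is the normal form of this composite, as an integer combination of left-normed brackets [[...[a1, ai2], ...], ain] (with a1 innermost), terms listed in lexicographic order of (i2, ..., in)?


-[[[a1, a2], a3], a4] + [[[a1, a3], a2], a4] + [[[a1, a4], a2], a3] - [[[a1, a4], a3], a2]

A multilinear Lie element is pinned by a1-initial words (a1 innermost).
Composite bracket: [a1, [[a3, a2], a4]]
Under [a, b] = ab - ba we get 8 signed associative words (2^3 = 8).
Only words starting with a1 matter:
  a1a2a3a4 (sign -1) contributes -[[[a1, a2], a3], a4]
  a1a3a2a4 (sign +1) contributes +[[[a1, a3], a2], a4]
  a1a4a2a3 (sign +1) contributes +[[[a1, a4], a2], a3]
  a1a4a3a2 (sign -1) contributes -[[[a1, a4], a3], a2]


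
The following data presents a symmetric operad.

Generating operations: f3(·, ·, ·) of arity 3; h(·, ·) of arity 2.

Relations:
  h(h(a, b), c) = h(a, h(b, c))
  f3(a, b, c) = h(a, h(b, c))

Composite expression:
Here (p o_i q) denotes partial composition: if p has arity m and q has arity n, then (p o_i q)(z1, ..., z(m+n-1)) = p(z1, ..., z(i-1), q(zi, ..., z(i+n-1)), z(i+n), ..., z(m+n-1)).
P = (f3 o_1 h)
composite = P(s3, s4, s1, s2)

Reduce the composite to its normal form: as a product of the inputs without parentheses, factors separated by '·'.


s3 · s4 · s1 · s2

Every regrouping of f3 is equal, so read the s-inputs in written order.
h(s3, s4) spells out as s3 · s4
f3(h(s3, s4), s1, s2) spells out as s3 · s4 · s1 · s2


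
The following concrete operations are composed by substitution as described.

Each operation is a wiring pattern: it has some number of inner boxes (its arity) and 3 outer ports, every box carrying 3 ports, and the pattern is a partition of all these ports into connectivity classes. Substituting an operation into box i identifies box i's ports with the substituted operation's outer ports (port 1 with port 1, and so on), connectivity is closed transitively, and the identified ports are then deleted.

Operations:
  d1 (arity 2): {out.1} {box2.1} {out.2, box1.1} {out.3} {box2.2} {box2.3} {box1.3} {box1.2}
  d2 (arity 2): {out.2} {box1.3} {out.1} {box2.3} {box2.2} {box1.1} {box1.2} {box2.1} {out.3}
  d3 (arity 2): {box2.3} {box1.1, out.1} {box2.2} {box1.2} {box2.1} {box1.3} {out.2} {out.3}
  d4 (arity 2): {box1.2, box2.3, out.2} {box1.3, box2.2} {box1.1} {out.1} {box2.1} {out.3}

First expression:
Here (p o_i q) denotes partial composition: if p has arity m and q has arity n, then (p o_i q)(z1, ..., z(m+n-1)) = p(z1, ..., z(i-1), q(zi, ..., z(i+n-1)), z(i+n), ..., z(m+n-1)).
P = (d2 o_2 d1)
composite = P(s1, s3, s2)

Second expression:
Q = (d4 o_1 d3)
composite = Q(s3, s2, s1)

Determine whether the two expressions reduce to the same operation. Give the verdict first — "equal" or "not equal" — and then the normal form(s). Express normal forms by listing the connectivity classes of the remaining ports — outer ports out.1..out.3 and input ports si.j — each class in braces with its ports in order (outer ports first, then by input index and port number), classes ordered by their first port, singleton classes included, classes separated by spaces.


The first expression reduces to {out.1} {out.2} {out.3} {s1.1} {s1.2} {s1.3} {s2.1} {s2.2} {s2.3} {s3.1} {s3.2} {s3.3}
The second expression reduces to {out.1} {out.2, s1.3} {out.3} {s1.1} {s1.2} {s2.1} {s2.2} {s2.3} {s3.1} {s3.2} {s3.3}
The normal forms differ: not equal.

not equal; first: {out.1} {out.2} {out.3} {s1.1} {s1.2} {s1.3} {s2.1} {s2.2} {s2.3} {s3.1} {s3.2} {s3.3}; second: {out.1} {out.2, s1.3} {out.3} {s1.1} {s1.2} {s2.1} {s2.2} {s2.3} {s3.1} {s3.2} {s3.3}


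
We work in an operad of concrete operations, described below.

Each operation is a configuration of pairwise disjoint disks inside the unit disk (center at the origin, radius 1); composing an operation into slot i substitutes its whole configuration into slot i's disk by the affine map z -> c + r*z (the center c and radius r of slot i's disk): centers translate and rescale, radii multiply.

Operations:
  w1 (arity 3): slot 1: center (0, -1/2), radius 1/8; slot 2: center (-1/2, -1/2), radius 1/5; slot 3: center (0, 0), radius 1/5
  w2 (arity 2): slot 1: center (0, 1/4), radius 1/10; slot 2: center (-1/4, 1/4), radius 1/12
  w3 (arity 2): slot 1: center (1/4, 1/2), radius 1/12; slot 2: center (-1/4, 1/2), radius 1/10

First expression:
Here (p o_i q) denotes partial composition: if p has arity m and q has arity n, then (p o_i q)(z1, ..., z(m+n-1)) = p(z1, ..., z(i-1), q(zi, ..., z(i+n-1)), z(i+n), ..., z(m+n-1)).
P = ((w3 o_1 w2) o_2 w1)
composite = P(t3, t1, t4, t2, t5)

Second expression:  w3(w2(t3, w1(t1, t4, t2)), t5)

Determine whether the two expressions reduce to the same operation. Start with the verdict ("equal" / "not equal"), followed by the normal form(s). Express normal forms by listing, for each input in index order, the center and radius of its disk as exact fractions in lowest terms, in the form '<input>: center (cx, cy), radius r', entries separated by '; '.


equal; the common form is t1: center (11/48, 149/288), radius 1/1152; t2: center (11/48, 25/48), radius 1/720; t3: center (1/4, 25/48), radius 1/120; t4: center (65/288, 149/288), radius 1/720; t5: center (-1/4, 1/2), radius 1/10

The first expression reduces to t1: center (11/48, 149/288), radius 1/1152; t2: center (11/48, 25/48), radius 1/720; t3: center (1/4, 25/48), radius 1/120; t4: center (65/288, 149/288), radius 1/720; t5: center (-1/4, 1/2), radius 1/10
The second expression reduces to t1: center (11/48, 149/288), radius 1/1152; t2: center (11/48, 25/48), radius 1/720; t3: center (1/4, 25/48), radius 1/120; t4: center (65/288, 149/288), radius 1/720; t5: center (-1/4, 1/2), radius 1/10
The forms coincide; equal.


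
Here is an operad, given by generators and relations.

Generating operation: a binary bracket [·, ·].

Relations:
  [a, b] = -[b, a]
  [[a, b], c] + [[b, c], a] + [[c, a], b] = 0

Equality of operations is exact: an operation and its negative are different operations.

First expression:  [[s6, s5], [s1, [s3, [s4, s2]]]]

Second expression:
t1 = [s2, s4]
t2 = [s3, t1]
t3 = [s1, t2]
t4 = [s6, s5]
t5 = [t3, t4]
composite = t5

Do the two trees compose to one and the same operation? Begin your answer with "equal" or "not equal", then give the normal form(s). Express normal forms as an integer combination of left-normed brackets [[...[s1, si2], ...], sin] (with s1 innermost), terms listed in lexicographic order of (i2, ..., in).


The first expression, normalized: [[[[[s1, s2], s4], s3], s5], s6] - [[[[[s1, s2], s4], s3], s6], s5] - [[[[[s1, s3], s2], s4], s5], s6] + [[[[[s1, s3], s2], s4], s6], s5] + [[[[[s1, s3], s4], s2], s5], s6] - [[[[[s1, s3], s4], s2], s6], s5] - [[[[[s1, s4], s2], s3], s5], s6] + [[[[[s1, s4], s2], s3], s6], s5]
The second expression, normalized: [[[[[s1, s2], s4], s3], s5], s6] - [[[[[s1, s2], s4], s3], s6], s5] - [[[[[s1, s3], s2], s4], s5], s6] + [[[[[s1, s3], s2], s4], s6], s5] + [[[[[s1, s3], s4], s2], s5], s6] - [[[[[s1, s3], s4], s2], s6], s5] - [[[[[s1, s4], s2], s3], s5], s6] + [[[[[s1, s4], s2], s3], s6], s5]
Identical normal forms: equal.

equal; the common form is [[[[[s1, s2], s4], s3], s5], s6] - [[[[[s1, s2], s4], s3], s6], s5] - [[[[[s1, s3], s2], s4], s5], s6] + [[[[[s1, s3], s2], s4], s6], s5] + [[[[[s1, s3], s4], s2], s5], s6] - [[[[[s1, s3], s4], s2], s6], s5] - [[[[[s1, s4], s2], s3], s5], s6] + [[[[[s1, s4], s2], s3], s6], s5]


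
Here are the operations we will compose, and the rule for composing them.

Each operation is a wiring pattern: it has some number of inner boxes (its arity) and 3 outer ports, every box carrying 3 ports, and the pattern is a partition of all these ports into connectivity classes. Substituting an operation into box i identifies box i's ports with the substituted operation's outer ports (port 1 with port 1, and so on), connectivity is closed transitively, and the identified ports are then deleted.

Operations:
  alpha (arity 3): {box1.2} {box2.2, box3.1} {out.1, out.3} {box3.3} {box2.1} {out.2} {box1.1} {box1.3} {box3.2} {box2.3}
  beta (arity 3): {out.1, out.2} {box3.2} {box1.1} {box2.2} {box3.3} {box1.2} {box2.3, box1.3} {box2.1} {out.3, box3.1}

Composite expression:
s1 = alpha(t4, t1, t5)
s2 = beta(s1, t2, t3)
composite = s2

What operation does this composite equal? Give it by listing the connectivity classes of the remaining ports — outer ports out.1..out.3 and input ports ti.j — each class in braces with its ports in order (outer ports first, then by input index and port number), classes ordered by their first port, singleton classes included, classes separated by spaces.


Treat the ports identified at beta as solder joints: merge, then drop.
composing alpha on (t4, t1, t5), with out.j its own outer ports: {out.1, out.3} {out.2} {t1.1} {t1.2, t5.1} {t1.3} {t4.1} {t4.2} {t4.3} {t5.2} {t5.3}
composing beta on (t4, t1, t5, t2, t3), with out.j its own outer ports: {out.1, out.2} {out.3, t3.1} {t1.1} {t1.2, t5.1} {t1.3} {t2.1} {t2.2} {t2.3} {t3.2} {t3.3} {t4.1} {t4.2} {t4.3} {t5.2} {t5.3}

{out.1, out.2} {out.3, t3.1} {t1.1} {t1.2, t5.1} {t1.3} {t2.1} {t2.2} {t2.3} {t3.2} {t3.3} {t4.1} {t4.2} {t4.3} {t5.2} {t5.3}


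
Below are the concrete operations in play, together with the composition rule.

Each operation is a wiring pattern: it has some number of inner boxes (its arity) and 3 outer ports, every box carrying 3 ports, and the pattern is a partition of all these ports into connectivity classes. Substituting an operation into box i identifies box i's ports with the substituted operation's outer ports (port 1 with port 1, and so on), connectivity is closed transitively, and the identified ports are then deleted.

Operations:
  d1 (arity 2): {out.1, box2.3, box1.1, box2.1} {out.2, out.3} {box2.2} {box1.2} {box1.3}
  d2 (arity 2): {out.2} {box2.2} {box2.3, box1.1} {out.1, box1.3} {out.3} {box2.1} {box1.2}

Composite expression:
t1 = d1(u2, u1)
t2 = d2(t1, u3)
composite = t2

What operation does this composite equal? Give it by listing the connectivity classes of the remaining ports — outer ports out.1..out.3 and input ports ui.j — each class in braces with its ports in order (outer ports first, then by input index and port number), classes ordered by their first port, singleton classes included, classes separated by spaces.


{out.1} {out.2} {out.3} {u1.1, u1.3, u2.1, u3.3} {u1.2} {u2.2} {u2.3} {u3.1} {u3.2}

Treat the ports identified at d2 as solder joints: merge, then drop.
composing d1 on (u2, u1), with out.j its own outer ports: {out.1, u1.1, u1.3, u2.1} {out.2, out.3} {u1.2} {u2.2} {u2.3}
composing d2 on (u2, u1, u3), with out.j its own outer ports: {out.1} {out.2} {out.3} {u1.1, u1.3, u2.1, u3.3} {u1.2} {u2.2} {u2.3} {u3.1} {u3.2}


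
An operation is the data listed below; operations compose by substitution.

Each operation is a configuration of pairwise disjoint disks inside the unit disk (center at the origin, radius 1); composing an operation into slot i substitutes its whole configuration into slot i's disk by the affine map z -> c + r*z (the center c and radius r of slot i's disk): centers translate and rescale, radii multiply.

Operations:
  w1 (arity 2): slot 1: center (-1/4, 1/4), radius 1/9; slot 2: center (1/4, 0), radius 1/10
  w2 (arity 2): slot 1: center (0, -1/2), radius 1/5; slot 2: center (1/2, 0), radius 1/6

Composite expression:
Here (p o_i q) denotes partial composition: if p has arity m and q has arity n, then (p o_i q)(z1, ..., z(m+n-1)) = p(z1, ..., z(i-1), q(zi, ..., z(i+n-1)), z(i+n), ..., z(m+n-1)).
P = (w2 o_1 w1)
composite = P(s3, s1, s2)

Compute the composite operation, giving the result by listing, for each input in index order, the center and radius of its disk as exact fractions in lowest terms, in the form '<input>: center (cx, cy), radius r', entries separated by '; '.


Affine substitution under w2: radii multiply and s-centers shift.
s3 passes through 2 substitutions, ending at center (-1/20, -9/20), radius 1/45
s1 passes through 2 substitutions, ending at center (1/20, -1/2), radius 1/50
s2 passes through 1 substitution, ending at center (1/2, 0), radius 1/6

s1: center (1/20, -1/2), radius 1/50; s2: center (1/2, 0), radius 1/6; s3: center (-1/20, -9/20), radius 1/45


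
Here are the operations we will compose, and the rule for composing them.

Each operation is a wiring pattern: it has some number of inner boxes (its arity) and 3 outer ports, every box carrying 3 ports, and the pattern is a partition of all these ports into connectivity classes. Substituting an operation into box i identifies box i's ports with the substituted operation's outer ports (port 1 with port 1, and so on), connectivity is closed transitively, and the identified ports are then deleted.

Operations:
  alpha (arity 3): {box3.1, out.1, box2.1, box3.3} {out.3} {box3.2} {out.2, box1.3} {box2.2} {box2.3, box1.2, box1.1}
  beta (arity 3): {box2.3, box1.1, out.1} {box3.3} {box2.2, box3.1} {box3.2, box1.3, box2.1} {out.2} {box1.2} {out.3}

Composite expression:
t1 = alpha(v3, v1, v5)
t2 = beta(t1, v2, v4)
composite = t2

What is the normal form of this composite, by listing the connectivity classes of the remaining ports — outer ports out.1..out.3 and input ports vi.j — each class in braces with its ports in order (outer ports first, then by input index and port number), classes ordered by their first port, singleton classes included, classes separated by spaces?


{out.1, v1.1, v2.3, v5.1, v5.3} {out.2} {out.3} {v1.2} {v1.3, v3.1, v3.2} {v2.1, v4.2} {v2.2, v4.1} {v3.3} {v4.3} {v5.2}

Treat the ports identified at beta as solder joints: merge, then drop.
composing alpha on (v3, v1, v5), with out.j its own outer ports: {out.1, v1.1, v5.1, v5.3} {out.2, v3.3} {out.3} {v1.2} {v1.3, v3.1, v3.2} {v5.2}
composing beta on (v3, v1, v5, v2, v4), with out.j its own outer ports: {out.1, v1.1, v2.3, v5.1, v5.3} {out.2} {out.3} {v1.2} {v1.3, v3.1, v3.2} {v2.1, v4.2} {v2.2, v4.1} {v3.3} {v4.3} {v5.2}


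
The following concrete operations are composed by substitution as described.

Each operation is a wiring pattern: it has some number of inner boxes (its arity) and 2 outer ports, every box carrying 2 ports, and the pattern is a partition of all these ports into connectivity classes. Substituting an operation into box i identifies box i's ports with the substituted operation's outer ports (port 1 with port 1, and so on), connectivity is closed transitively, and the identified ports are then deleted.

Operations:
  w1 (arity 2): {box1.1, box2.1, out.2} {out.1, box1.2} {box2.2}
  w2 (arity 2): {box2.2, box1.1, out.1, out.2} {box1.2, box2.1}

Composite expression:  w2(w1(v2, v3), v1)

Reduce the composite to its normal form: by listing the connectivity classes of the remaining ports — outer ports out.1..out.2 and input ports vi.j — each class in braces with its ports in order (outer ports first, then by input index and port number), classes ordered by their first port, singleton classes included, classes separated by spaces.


{out.1, out.2, v1.2, v2.2} {v1.1, v2.1, v3.1} {v3.2}

Substituting into w2 glues patterns; closure does the rest.
after w1, the pattern on (v2, v3) reads {out.1, v2.2} {out.2, v2.1, v3.1} {v3.2} (out.j = its outer ports)
after w2, the pattern on (v2, v3, v1) reads {out.1, out.2, v1.2, v2.2} {v1.1, v2.1, v3.1} {v3.2} (out.j = its outer ports)


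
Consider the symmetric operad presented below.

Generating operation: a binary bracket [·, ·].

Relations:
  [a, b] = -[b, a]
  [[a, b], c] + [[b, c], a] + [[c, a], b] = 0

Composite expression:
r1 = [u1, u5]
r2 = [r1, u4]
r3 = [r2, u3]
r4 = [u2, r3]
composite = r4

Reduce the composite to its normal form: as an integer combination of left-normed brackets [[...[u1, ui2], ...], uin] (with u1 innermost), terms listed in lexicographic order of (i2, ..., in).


A multilinear Lie element is pinned by u1-initial words (u1 innermost).
Composite bracket: [u2, [[[u1, u5], u4], u3]]
Full expansion: 16 signed words from ab - ba (2^4 = 16).
Collect the words opening with u1:
  u1u5u4u3u2 (sign -1) contributes -[[[[u1, u5], u4], u3], u2]

-[[[[u1, u5], u4], u3], u2]


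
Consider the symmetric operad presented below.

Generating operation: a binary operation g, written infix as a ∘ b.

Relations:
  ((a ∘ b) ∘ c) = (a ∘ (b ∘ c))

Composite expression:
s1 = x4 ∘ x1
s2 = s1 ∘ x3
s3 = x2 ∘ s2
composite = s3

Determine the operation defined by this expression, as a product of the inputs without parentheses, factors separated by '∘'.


x2 ∘ x4 ∘ x1 ∘ x3

Under associativity of g, the answer is the x's in reading order.
(x4 ∘ x1) spells out as x4 ∘ x1
((x4 ∘ x1) ∘ x3) spells out as x4 ∘ x1 ∘ x3
(x2 ∘ ((x4 ∘ x1) ∘ x3)) spells out as x2 ∘ x4 ∘ x1 ∘ x3


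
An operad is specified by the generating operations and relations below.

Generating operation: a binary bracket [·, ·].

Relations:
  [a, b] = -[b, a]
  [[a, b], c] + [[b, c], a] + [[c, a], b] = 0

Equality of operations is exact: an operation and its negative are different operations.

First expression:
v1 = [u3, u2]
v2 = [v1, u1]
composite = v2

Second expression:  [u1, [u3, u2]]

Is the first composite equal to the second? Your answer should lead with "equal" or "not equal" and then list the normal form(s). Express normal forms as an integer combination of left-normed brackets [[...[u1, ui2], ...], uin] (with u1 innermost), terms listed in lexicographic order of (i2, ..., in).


not equal — first [[u1, u2], u3] - [[u1, u3], u2], second -[[u1, u2], u3] + [[u1, u3], u2]


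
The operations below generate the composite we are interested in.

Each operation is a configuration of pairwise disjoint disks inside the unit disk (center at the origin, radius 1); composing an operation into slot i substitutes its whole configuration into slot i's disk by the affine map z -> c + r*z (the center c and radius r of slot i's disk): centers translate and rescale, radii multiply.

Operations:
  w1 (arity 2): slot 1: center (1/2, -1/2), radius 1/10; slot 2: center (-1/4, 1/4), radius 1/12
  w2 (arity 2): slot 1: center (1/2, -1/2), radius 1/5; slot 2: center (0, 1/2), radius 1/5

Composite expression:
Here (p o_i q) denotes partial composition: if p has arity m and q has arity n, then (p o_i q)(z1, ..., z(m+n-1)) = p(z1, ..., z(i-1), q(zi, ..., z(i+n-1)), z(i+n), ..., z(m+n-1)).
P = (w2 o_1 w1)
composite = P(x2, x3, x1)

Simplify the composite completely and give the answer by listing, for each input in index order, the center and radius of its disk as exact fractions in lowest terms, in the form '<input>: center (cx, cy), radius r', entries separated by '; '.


Affine substitution under w2: radii multiply and x-centers shift.
input x2: applying the 2 nested substitutions gives center (3/5, -3/5), radius 1/50
input x3: applying the 2 nested substitutions gives center (9/20, -9/20), radius 1/60
input x1: applying the 1 nested substitution gives center (0, 1/2), radius 1/5

x1: center (0, 1/2), radius 1/5; x2: center (3/5, -3/5), radius 1/50; x3: center (9/20, -9/20), radius 1/60


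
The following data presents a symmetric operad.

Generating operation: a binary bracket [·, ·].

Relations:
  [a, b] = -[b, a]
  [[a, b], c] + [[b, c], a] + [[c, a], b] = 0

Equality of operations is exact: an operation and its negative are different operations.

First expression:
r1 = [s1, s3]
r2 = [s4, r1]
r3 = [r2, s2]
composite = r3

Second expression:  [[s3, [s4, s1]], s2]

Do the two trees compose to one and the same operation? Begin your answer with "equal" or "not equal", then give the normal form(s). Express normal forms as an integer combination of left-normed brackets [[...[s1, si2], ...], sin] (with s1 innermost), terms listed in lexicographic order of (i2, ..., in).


The first composite normalizes to -[[[s1, s3], s4], s2]
The second composite normalizes to [[[s1, s4], s3], s2]
The forms do not match — not equal.

not equal: they reduce to -[[[s1, s3], s4], s2] and [[[s1, s4], s3], s2]


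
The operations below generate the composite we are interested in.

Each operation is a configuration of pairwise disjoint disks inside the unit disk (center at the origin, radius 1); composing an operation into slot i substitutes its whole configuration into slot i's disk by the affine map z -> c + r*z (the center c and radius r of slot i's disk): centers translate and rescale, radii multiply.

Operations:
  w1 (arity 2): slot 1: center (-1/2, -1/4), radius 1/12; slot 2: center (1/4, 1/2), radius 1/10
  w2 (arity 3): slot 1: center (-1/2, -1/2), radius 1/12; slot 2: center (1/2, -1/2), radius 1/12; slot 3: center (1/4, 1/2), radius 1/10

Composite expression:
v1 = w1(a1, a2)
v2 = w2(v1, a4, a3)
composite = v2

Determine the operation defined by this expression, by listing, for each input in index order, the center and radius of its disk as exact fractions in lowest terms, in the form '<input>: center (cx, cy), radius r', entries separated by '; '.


Follow each a-input down from w2: c' goes to c + r*c', radius to r*r'.
tracing a1 down its 2-map path: center (-13/24, -25/48), radius 1/144
tracing a2 down its 2-map path: center (-23/48, -11/24), radius 1/120
tracing a4 down its 1-map path: center (1/2, -1/2), radius 1/12
tracing a3 down its 1-map path: center (1/4, 1/2), radius 1/10

a1: center (-13/24, -25/48), radius 1/144; a2: center (-23/48, -11/24), radius 1/120; a3: center (1/4, 1/2), radius 1/10; a4: center (1/2, -1/2), radius 1/12


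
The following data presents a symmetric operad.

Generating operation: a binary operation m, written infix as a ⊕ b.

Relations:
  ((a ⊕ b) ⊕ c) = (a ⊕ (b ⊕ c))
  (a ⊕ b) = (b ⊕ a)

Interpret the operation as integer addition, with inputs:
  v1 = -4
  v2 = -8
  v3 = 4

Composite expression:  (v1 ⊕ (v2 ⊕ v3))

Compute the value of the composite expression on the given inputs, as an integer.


-8

(v2 ⊕ v3) = -4
(v1 ⊕ (v2 ⊕ v3)) = -8


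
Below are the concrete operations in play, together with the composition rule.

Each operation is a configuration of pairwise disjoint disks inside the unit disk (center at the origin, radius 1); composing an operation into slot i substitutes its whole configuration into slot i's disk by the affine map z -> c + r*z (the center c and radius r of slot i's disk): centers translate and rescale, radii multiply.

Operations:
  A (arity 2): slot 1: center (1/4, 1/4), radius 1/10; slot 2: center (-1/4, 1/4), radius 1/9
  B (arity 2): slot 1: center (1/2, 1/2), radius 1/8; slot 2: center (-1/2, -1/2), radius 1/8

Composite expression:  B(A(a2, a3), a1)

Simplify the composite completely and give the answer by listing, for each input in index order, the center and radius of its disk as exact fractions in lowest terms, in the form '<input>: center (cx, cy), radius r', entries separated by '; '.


Follow each a-input down from B: c' goes to c + r*c', radius to r*r'.
a2 passes through 2 substitutions, ending at center (17/32, 17/32), radius 1/80
a3 passes through 2 substitutions, ending at center (15/32, 17/32), radius 1/72
a1 passes through 1 substitution, ending at center (-1/2, -1/2), radius 1/8

a1: center (-1/2, -1/2), radius 1/8; a2: center (17/32, 17/32), radius 1/80; a3: center (15/32, 17/32), radius 1/72


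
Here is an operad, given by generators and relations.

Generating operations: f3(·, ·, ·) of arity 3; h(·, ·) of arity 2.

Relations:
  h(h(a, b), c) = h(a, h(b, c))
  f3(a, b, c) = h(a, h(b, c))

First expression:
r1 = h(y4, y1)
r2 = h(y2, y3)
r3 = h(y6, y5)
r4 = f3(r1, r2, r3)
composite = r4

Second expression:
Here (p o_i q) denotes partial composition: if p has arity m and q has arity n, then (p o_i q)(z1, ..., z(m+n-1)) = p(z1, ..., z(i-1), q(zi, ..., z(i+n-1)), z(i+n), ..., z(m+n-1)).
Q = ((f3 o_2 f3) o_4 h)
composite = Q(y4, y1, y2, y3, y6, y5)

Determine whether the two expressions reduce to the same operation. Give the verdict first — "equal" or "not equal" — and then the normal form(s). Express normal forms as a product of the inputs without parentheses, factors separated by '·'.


equal — both sides give y4 · y1 · y2 · y3 · y6 · y5

Reducing the first expression gives y4 · y1 · y2 · y3 · y6 · y5
Reducing the second expression gives y4 · y1 · y2 · y3 · y6 · y5
Same normal form: equal.


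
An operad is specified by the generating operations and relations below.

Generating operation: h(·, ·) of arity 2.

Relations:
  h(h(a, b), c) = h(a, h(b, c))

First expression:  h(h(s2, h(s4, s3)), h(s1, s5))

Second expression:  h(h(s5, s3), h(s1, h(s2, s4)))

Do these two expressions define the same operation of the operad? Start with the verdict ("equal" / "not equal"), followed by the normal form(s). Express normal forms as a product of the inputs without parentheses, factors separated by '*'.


Normal form of the first expression: s2 * s4 * s3 * s1 * s5
Normal form of the second expression: s5 * s3 * s1 * s2 * s4
They disagree, so not equal.

not equal; the first gives s2 * s4 * s3 * s1 * s5 and the second s5 * s3 * s1 * s2 * s4


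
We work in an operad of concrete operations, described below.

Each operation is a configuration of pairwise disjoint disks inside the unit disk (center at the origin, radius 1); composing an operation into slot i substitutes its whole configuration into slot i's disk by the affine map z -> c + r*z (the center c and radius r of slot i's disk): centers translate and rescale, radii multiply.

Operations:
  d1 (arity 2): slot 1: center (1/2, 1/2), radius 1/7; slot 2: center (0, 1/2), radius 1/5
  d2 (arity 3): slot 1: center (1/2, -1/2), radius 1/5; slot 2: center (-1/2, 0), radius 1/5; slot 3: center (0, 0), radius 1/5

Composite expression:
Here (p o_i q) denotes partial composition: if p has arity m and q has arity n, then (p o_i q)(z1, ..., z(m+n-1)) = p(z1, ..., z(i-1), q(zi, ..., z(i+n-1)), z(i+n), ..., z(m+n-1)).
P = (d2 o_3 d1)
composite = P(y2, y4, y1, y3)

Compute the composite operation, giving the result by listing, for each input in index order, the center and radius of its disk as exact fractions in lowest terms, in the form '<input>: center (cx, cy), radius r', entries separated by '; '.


y1: center (1/10, 1/10), radius 1/35; y2: center (1/2, -1/2), radius 1/5; y3: center (0, 1/10), radius 1/25; y4: center (-1/2, 0), radius 1/5

Nesting under d2 composes maps z -> c + r*z down each y-path.
input y2: composing its 1 substitution step yields center (1/2, -1/2), radius 1/5
input y4: composing its 1 substitution step yields center (-1/2, 0), radius 1/5
input y1: composing its 2 substitution steps yields center (1/10, 1/10), radius 1/35
input y3: composing its 2 substitution steps yields center (0, 1/10), radius 1/25


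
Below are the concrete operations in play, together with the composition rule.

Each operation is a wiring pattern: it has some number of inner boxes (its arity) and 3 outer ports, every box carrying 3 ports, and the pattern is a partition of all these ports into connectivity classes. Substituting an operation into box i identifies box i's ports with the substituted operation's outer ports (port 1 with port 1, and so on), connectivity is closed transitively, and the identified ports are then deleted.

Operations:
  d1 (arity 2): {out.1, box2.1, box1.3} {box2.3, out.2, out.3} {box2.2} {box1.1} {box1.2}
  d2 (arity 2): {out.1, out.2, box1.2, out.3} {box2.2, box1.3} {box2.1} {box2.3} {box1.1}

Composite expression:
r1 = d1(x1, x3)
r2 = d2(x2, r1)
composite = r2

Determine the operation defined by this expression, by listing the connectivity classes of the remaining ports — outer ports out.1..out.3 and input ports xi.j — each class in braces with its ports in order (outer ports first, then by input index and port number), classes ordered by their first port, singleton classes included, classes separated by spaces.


{out.1, out.2, out.3, x2.2} {x1.1} {x1.2} {x1.3, x3.1} {x2.1} {x2.3, x3.3} {x3.2}

Two ports join when wires chain via d2-identified ports.
the subtree at d1 composes to {out.1, x1.3, x3.1} {out.2, out.3, x3.3} {x1.1} {x1.2} {x3.2} on (x1, x3); out.j = own outer ports
the subtree at d2 composes to {out.1, out.2, out.3, x2.2} {x1.1} {x1.2} {x1.3, x3.1} {x2.1} {x2.3, x3.3} {x3.2} on (x2, x1, x3); out.j = own outer ports


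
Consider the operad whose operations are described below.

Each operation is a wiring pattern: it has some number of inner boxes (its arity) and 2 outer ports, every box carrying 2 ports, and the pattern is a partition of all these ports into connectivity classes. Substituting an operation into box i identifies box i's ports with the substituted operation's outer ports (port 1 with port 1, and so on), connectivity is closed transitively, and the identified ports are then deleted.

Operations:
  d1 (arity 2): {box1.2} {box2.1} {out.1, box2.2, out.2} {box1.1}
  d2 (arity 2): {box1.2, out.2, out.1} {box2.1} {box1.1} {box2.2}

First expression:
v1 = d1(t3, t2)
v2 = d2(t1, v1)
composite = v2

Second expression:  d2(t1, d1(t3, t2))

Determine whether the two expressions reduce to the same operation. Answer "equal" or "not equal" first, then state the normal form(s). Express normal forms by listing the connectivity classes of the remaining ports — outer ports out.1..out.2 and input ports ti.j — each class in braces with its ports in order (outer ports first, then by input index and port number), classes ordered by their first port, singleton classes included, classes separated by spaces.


Reducing the first expression gives {out.1, out.2, t1.2} {t1.1} {t2.1} {t2.2} {t3.1} {t3.2}
Reducing the second expression gives {out.1, out.2, t1.2} {t1.1} {t2.1} {t2.2} {t3.1} {t3.2}
The normal forms match — equal.

equal: each reduces to {out.1, out.2, t1.2} {t1.1} {t2.1} {t2.2} {t3.1} {t3.2}


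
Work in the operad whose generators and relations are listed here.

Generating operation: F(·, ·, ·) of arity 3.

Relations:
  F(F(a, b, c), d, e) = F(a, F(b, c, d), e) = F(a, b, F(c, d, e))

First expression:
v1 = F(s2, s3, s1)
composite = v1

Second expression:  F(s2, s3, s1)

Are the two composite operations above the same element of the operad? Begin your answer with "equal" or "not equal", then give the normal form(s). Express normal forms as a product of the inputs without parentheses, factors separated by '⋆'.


equal — both sides give s2 ⋆ s3 ⋆ s1

Reducing the first expression gives s2 ⋆ s3 ⋆ s1
Reducing the second expression gives s2 ⋆ s3 ⋆ s1
Same normal form: equal.


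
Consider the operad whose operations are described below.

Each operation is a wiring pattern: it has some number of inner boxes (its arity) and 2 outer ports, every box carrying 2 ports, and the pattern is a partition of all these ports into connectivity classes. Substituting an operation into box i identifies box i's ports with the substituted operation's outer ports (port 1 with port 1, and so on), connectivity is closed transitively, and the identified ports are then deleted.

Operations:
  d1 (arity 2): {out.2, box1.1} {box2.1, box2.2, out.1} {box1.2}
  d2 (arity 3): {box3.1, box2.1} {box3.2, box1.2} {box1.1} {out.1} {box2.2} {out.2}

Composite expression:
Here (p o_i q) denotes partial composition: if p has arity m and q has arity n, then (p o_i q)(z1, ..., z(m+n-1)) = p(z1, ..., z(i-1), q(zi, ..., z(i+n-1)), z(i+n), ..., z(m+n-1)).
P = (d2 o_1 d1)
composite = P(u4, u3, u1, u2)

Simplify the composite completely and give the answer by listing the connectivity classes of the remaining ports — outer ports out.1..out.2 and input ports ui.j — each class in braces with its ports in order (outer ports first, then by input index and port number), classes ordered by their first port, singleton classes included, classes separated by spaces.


Reachability decides: close wires over d2-identified ports.
d1 over (u4, u3) gives {out.1, u3.1, u3.2} {out.2, u4.1} {u4.2}, out.j being that stage's outer ports
d2 over (u4, u3, u1, u2) gives {out.1} {out.2} {u1.1, u2.1} {u1.2} {u2.2, u4.1} {u3.1, u3.2} {u4.2}, out.j being that stage's outer ports

{out.1} {out.2} {u1.1, u2.1} {u1.2} {u2.2, u4.1} {u3.1, u3.2} {u4.2}


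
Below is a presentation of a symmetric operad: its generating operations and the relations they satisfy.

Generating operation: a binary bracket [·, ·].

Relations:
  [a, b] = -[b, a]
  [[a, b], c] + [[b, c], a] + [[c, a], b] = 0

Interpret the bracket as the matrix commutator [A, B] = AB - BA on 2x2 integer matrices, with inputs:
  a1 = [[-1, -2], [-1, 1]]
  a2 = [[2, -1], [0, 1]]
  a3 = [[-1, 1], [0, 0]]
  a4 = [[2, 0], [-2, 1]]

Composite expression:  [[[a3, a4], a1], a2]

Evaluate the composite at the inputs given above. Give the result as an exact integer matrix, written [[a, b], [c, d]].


[[0, 0], [0, 0]]


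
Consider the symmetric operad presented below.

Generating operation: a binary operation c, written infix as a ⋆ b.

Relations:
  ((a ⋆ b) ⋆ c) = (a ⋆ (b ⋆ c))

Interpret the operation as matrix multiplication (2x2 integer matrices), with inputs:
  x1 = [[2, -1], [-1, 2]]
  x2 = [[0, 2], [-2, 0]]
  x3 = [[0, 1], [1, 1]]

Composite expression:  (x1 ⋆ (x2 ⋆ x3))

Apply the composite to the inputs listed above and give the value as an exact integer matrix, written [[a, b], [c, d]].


(x2 ⋆ x3) = [[2, 2], [0, -2]]
(x1 ⋆ (x2 ⋆ x3)) = [[4, 6], [-2, -6]]

[[4, 6], [-2, -6]]


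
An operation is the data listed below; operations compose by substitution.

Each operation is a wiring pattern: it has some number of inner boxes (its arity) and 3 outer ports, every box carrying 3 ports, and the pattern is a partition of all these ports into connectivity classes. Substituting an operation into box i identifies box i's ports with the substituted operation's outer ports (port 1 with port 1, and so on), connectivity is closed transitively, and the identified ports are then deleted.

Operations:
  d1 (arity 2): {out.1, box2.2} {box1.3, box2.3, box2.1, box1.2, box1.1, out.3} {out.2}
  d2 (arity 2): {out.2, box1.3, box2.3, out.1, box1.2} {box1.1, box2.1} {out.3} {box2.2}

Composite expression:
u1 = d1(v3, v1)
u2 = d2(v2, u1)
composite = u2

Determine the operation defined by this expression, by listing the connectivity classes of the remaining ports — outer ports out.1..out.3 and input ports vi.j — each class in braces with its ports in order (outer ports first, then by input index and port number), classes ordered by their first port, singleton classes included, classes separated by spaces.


{out.1, out.2, v1.1, v1.3, v2.2, v2.3, v3.1, v3.2, v3.3} {out.3} {v1.2, v2.1}

Two ports join when wires chain via d2-identified ports.
after d1, the pattern on (v3, v1) reads {out.1, v1.2} {out.2} {out.3, v1.1, v1.3, v3.1, v3.2, v3.3} (out.j = its outer ports)
after d2, the pattern on (v2, v3, v1) reads {out.1, out.2, v1.1, v1.3, v2.2, v2.3, v3.1, v3.2, v3.3} {out.3} {v1.2, v2.1} (out.j = its outer ports)


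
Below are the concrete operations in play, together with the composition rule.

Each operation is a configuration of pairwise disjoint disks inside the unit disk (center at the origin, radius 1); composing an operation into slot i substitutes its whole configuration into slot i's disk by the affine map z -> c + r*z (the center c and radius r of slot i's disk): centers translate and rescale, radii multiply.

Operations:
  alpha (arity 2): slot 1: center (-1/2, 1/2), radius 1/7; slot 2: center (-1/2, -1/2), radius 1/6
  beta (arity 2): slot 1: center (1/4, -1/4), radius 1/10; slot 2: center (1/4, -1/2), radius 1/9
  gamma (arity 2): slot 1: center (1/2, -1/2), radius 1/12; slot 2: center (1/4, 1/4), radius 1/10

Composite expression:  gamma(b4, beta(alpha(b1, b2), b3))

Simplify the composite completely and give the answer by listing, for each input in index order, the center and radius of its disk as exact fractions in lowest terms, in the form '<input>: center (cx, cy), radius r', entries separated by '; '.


b1: center (27/100, 23/100), radius 1/700; b2: center (27/100, 11/50), radius 1/600; b3: center (11/40, 1/5), radius 1/90; b4: center (1/2, -1/2), radius 1/12

Only the slot chain above each b matters under gamma; compose those maps.
b4: after 1 affine step, its disk has center (1/2, -1/2), radius 1/12
b1: after 3 affine steps, its disk has center (27/100, 23/100), radius 1/700
b2: after 3 affine steps, its disk has center (27/100, 11/50), radius 1/600
b3: after 2 affine steps, its disk has center (11/40, 1/5), radius 1/90


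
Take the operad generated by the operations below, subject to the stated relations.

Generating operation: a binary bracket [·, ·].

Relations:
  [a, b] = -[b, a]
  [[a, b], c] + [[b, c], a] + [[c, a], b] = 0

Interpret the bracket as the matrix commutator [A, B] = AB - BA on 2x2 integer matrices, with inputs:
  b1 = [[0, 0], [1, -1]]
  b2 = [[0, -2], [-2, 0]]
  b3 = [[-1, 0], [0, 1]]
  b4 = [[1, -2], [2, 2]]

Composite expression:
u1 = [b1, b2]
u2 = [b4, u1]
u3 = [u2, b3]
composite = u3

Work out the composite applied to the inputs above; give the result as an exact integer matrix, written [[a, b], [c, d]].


[[0, 20], [-20, 0]]

[b1, b2] = [[2, -2], [2, -2]]
[b4, [b1, b2]] = [[0, 10], [10, 0]]
[[b4, [b1, b2]], b3] = [[0, 20], [-20, 0]]


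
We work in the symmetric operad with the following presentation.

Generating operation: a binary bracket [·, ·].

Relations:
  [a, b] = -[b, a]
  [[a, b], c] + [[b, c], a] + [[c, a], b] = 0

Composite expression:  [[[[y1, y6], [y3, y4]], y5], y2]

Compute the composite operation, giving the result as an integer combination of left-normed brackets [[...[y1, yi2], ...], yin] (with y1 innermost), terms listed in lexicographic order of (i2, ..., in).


[[[[[y1, y6], y3], y4], y5], y2] - [[[[[y1, y6], y4], y3], y5], y2]

In the tensor algebra, words opening y1 carry the y1-anchored form.
Composite bracket: [[[[y1, y6], [y3, y4]], y5], y2]
The bracket unfolds into 32 signed words via [a, b] = ab - ba (2^5 = 32).
Words beginning with y1 determine it all:
  from y1y6y3y4y5y2, sign +1: term +[[[[[y1, y6], y3], y4], y5], y2]
  from y1y6y4y3y5y2, sign -1: term -[[[[[y1, y6], y4], y3], y5], y2]
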